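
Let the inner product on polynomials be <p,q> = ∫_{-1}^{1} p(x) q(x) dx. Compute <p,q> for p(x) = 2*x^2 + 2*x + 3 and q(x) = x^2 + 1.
<p,q> = 152/15

Expand the product: p(x)·q(x) = 2*x^4 + 2*x^3 + 5*x^2 + 2*x + 3.
∫_{-1}^{1} of each monomial x^k gives [2/(k+1) if k even, 0 if k odd]. Integrating term-by-term (or equivalently evaluating the antiderivative F(x) = 2*x^5/5 + x^4/2 + 5*x^3/3 + x^2 + 3*x at the endpoints):
  F(1) − F(−1) = 197/30 − (-107/30) = 152/15.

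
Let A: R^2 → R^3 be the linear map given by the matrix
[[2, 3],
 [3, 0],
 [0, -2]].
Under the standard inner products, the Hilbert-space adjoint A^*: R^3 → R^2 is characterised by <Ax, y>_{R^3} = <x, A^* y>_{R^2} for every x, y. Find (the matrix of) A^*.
A^* = A^T =
[[2, 3, 0],
 [3, 0, -2]]

For real matrices with standard dot products, the defining identity <Ax, y> = <x, A^* y> gives (Ax)^T y = x^T (A^*) y, i.e. x^T A^T y = x^T (A^*) y. Since this holds for all x, y, we must have A^* = A^T. Therefore
A^* =
[[2, 3, 0],
 [3, 0, -2]].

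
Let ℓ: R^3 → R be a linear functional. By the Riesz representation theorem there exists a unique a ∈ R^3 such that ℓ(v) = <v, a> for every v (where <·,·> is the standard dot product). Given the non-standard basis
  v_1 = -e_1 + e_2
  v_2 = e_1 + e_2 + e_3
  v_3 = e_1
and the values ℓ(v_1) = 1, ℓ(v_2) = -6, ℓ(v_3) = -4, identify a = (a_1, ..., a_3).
a = (-4, -3, 1)

Write a = (a_1, ..., a_3) in the standard basis. For each basis vector v_i, ℓ(v_i) = <v_i, a> is a linear equation in the a_j's. Collect the n equations into a matrix system V a = ℓ, where row i of V is v_i (expressed in the standard basis). Since V is invertible (lower-triangular with 1s on the diagonal, up to permutation), solve by back-substitution:
  V =
[[-1, 1, 0],
 [1, 1, 1],
 [1, 0, 0]]
  V a = (1, -6, -4)
Solving gives a = (-4, -3, 1).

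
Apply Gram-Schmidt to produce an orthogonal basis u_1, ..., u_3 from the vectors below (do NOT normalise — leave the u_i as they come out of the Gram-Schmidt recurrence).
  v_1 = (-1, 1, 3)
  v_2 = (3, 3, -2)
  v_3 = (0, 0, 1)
Orthogonal basis:
  u_1 = (-1, 1, 3)
  u_2 = (27/11, 39/11, -4/11)
  u_3 = (33/103, -21/103, 18/103)

Apply the Gram-Schmidt recurrence
  u_1 = v_1
  u_i = v_i − Σ_{j<i} ((v_i · u_j) / (u_j · u_j)) · u_j.

Step by step this gives:
  u_1 = (-1, 1, 3)
  u_2 = (27/11, 39/11, -4/11)
  u_3 = (33/103, -21/103, 18/103)

Orthogonality check:
  u_2 · u_1 = 0 (should be 0)
  u_3 · u_1 = 0 (should be 0)
  u_3 · u_2 = 0 (should be 0)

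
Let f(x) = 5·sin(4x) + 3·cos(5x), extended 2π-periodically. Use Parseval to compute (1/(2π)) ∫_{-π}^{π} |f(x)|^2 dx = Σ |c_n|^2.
Σ |c_n|^2 = 17

Expand |f|^2 and use orthogonality of {sin(nx), cos(mx)} on [-π, π]:
  ∫_{-π}^{π} sin(nx)^2 dx = π, ∫ cos(mx)^2 dx = π, and cross terms integrate to 0.
So ∫_{-π}^{π} f(x)^2 dx = 5^2 · π + 3^2 · π = (25 + 9)π.
Divide by 2π: (25 + 9)/2 = 17.
By Parseval, this equals Σ |c_n|^2.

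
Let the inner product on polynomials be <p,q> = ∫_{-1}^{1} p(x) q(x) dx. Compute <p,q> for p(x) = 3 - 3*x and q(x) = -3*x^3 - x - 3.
<p,q> = -62/5

Expand the product: p(x)·q(x) = 9*x^4 - 9*x^3 + 3*x^2 + 6*x - 9.
∫_{-1}^{1} of each monomial x^k gives [2/(k+1) if k even, 0 if k odd]. Integrating term-by-term (or equivalently evaluating the antiderivative F(x) = 9*x^5/5 - 9*x^4/4 + x^3 + 3*x^2 - 9*x at the endpoints):
  F(1) − F(−1) = -109/20 − (139/20) = -62/5.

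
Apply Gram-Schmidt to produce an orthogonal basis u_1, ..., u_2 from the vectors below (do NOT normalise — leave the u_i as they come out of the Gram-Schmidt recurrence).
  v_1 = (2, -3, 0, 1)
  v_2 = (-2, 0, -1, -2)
Orthogonal basis:
  u_1 = (2, -3, 0, 1)
  u_2 = (-8/7, -9/7, -1, -11/7)

Apply the Gram-Schmidt recurrence
  u_1 = v_1
  u_i = v_i − Σ_{j<i} ((v_i · u_j) / (u_j · u_j)) · u_j.

Step by step this gives:
  u_1 = (2, -3, 0, 1)
  u_2 = (-8/7, -9/7, -1, -11/7)

Orthogonality check:
  u_2 · u_1 = 0 (should be 0)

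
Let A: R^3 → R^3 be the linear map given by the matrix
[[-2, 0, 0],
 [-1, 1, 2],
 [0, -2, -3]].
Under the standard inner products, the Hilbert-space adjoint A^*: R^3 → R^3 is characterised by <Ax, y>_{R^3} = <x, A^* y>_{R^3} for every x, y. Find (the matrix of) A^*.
A^* = A^T =
[[-2, -1, 0],
 [0, 1, -2],
 [0, 2, -3]]

For real matrices with standard dot products, the defining identity <Ax, y> = <x, A^* y> gives (Ax)^T y = x^T (A^*) y, i.e. x^T A^T y = x^T (A^*) y. Since this holds for all x, y, we must have A^* = A^T. Therefore
A^* =
[[-2, -1, 0],
 [0, 1, -2],
 [0, 2, -3]].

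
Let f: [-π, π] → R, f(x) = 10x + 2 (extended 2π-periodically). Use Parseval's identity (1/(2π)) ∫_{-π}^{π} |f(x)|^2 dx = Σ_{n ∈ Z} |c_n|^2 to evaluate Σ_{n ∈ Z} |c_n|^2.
Σ |c_n|^2 = 100π^2/3 + 4

Expand and integrate term by term over [-π, π]:
  ∫ (10x)^2 dx = 100·(2π^3/3); ∫ 2·10·(2)·x dx = 0 (odd integrand); ∫ 2^2 dx = 4·2π.
So (1/(2π)) ∫_{-π}^{π} (10x + 2)^2 dx = 100π^2/3 + 4 = 100π^2/3 + 4.
Parseval ⇒ Σ |c_n|^2 = 100π^2/3 + 4.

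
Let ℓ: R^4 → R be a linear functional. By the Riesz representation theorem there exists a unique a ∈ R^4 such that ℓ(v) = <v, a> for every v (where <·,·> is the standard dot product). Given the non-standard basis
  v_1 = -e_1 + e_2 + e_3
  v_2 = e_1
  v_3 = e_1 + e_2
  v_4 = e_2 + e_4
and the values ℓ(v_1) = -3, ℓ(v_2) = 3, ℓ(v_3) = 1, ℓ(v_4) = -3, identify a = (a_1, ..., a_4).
a = (3, -2, 2, -1)

Write a = (a_1, ..., a_4) in the standard basis. For each basis vector v_i, ℓ(v_i) = <v_i, a> is a linear equation in the a_j's. Collect the n equations into a matrix system V a = ℓ, where row i of V is v_i (expressed in the standard basis). Since V is invertible (lower-triangular with 1s on the diagonal, up to permutation), solve by back-substitution:
  V =
[[-1, 1, 1, 0],
 [1, 0, 0, 0],
 [1, 1, 0, 0],
 [0, 1, 0, 1]]
  V a = (-3, 3, 1, -3)
Solving gives a = (3, -2, 2, -1).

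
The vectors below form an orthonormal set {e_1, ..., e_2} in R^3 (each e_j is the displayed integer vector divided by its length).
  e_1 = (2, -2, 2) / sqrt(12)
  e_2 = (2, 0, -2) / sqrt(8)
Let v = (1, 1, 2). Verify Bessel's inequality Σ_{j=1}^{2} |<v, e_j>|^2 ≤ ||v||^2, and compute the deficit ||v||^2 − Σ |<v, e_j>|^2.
Σ |<v, e_j>|^2 = 11/6; ||v||^2 = 6; deficit = 25/6

Write each e_j = u_j / sqrt(<u_j, u_j>) where u_j is the displayed integer vector. Then <v, e_j> = <v, u_j> / sqrt(<u_j, u_j>), so |<v, e_j>|^2 = <v, u_j>^2 / <u_j, u_j>.
Coefficients: <v, e_1> = 4/sqrt(12), <v, e_2> = -2/sqrt(8).
Square and sum: Σ |<v, e_j>|^2 = 11/6.
Compute ||v||^2 = v·v = 6.
Deficit = 6 − 11/6 = 25/6 ≥ 0, confirming Bessel's inequality. (The deficit equals ||v − Σ <v,e_j> e_j||^2, the squared distance from v to span{e_j}.)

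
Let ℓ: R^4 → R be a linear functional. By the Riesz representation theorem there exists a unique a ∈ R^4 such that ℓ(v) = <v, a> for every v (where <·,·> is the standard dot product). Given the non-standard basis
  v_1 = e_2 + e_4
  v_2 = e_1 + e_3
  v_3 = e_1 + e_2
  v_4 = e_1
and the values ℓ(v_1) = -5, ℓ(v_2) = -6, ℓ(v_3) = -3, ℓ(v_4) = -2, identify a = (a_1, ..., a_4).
a = (-2, -1, -4, -4)

Write a = (a_1, ..., a_4) in the standard basis. For each basis vector v_i, ℓ(v_i) = <v_i, a> is a linear equation in the a_j's. Collect the n equations into a matrix system V a = ℓ, where row i of V is v_i (expressed in the standard basis). Since V is invertible (lower-triangular with 1s on the diagonal, up to permutation), solve by back-substitution:
  V =
[[0, 1, 0, 1],
 [1, 0, 1, 0],
 [1, 1, 0, 0],
 [1, 0, 0, 0]]
  V a = (-5, -6, -3, -2)
Solving gives a = (-2, -1, -4, -4).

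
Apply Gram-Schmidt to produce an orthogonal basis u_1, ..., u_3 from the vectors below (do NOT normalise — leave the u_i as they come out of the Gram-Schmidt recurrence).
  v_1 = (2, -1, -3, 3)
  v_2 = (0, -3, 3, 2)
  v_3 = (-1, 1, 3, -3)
Orthogonal basis:
  u_1 = (2, -1, -3, 3)
  u_2 = (0, -3, 3, 2)
  u_3 = (19/23, 2/23, 6/23, -6/23)

Apply the Gram-Schmidt recurrence
  u_1 = v_1
  u_i = v_i − Σ_{j<i} ((v_i · u_j) / (u_j · u_j)) · u_j.

Step by step this gives:
  u_1 = (2, -1, -3, 3)
  u_2 = (0, -3, 3, 2)
  u_3 = (19/23, 2/23, 6/23, -6/23)

Orthogonality check:
  u_2 · u_1 = 0 (should be 0)
  u_3 · u_1 = 0 (should be 0)
  u_3 · u_2 = 0 (should be 0)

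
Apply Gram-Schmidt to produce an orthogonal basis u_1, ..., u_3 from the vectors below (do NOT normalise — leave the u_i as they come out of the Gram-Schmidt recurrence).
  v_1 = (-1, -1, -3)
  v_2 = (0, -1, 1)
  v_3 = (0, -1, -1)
Orthogonal basis:
  u_1 = (-1, -1, -3)
  u_2 = (-2/11, -13/11, 5/11)
  u_3 = (4/9, -1/9, -1/9)

Apply the Gram-Schmidt recurrence
  u_1 = v_1
  u_i = v_i − Σ_{j<i} ((v_i · u_j) / (u_j · u_j)) · u_j.

Step by step this gives:
  u_1 = (-1, -1, -3)
  u_2 = (-2/11, -13/11, 5/11)
  u_3 = (4/9, -1/9, -1/9)

Orthogonality check:
  u_2 · u_1 = 0 (should be 0)
  u_3 · u_1 = 0 (should be 0)
  u_3 · u_2 = 0 (should be 0)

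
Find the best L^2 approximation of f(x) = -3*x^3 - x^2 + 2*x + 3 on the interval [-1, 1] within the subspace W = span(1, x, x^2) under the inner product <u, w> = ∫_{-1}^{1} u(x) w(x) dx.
g(x) = -x^2 + x/5 + 3

The best approximation g ∈ W is the orthogonal projection of f onto W. Writing g = a_0 + a_1 x + a_2 x^2, the coefficients solve the normal equations G · a = b where
  G_{ij} = <φ_i, φ_j> and b_i = <f, φ_i>, with φ_0 = 1, φ_1 = x, φ_2 = x^2.
G =
  [2, 0, 2/3]
  [0, 2/3, 0]
  [2/3, 0, 2/5],
b = (16/3, 2/15, 8/5).
Solving gives a_0 = 3, a_1 = 1/5, a_2 = -1, so
  g(x) = -x^2 + x/5 + 3.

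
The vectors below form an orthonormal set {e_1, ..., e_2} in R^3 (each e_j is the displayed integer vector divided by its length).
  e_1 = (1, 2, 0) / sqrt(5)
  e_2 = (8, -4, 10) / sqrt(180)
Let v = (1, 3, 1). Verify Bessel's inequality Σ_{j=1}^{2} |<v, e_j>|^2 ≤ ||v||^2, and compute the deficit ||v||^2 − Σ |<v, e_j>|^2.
Σ |<v, e_j>|^2 = 10; ||v||^2 = 11; deficit = 1

Write each e_j = u_j / sqrt(<u_j, u_j>) where u_j is the displayed integer vector. Then <v, e_j> = <v, u_j> / sqrt(<u_j, u_j>), so |<v, e_j>|^2 = <v, u_j>^2 / <u_j, u_j>.
Coefficients: <v, e_1> = 7/sqrt(5), <v, e_2> = 6/sqrt(180).
Square and sum: Σ |<v, e_j>|^2 = 10.
Compute ||v||^2 = v·v = 11.
Deficit = 11 − 10 = 1 ≥ 0, confirming Bessel's inequality. (The deficit equals ||v − Σ <v,e_j> e_j||^2, the squared distance from v to span{e_j}.)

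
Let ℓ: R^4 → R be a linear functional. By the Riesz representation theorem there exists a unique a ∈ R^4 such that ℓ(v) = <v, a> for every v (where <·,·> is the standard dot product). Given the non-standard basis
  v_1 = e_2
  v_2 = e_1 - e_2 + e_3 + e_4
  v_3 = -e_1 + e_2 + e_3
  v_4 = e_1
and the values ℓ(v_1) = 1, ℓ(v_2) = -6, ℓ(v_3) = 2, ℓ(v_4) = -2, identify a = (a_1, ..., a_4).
a = (-2, 1, -1, -2)

Write a = (a_1, ..., a_4) in the standard basis. For each basis vector v_i, ℓ(v_i) = <v_i, a> is a linear equation in the a_j's. Collect the n equations into a matrix system V a = ℓ, where row i of V is v_i (expressed in the standard basis). Since V is invertible (lower-triangular with 1s on the diagonal, up to permutation), solve by back-substitution:
  V =
[[0, 1, 0, 0],
 [1, -1, 1, 1],
 [-1, 1, 1, 0],
 [1, 0, 0, 0]]
  V a = (1, -6, 2, -2)
Solving gives a = (-2, 1, -1, -2).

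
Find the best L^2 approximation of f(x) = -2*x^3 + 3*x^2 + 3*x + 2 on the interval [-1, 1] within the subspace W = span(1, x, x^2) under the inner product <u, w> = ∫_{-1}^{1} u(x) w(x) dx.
g(x) = 3*x^2 + 9*x/5 + 2

The best approximation g ∈ W is the orthogonal projection of f onto W. Writing g = a_0 + a_1 x + a_2 x^2, the coefficients solve the normal equations G · a = b where
  G_{ij} = <φ_i, φ_j> and b_i = <f, φ_i>, with φ_0 = 1, φ_1 = x, φ_2 = x^2.
G =
  [2, 0, 2/3]
  [0, 2/3, 0]
  [2/3, 0, 2/5],
b = (6, 6/5, 38/15).
Solving gives a_0 = 2, a_1 = 9/5, a_2 = 3, so
  g(x) = 3*x^2 + 9*x/5 + 2.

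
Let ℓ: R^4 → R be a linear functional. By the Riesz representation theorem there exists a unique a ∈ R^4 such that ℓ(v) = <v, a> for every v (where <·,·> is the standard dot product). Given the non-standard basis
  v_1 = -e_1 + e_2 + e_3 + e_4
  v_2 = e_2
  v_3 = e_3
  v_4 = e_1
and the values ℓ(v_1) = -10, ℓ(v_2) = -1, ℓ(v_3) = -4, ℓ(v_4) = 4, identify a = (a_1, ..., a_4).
a = (4, -1, -4, -1)

Write a = (a_1, ..., a_4) in the standard basis. For each basis vector v_i, ℓ(v_i) = <v_i, a> is a linear equation in the a_j's. Collect the n equations into a matrix system V a = ℓ, where row i of V is v_i (expressed in the standard basis). Since V is invertible (lower-triangular with 1s on the diagonal, up to permutation), solve by back-substitution:
  V =
[[-1, 1, 1, 1],
 [0, 1, 0, 0],
 [0, 0, 1, 0],
 [1, 0, 0, 0]]
  V a = (-10, -1, -4, 4)
Solving gives a = (4, -1, -4, -1).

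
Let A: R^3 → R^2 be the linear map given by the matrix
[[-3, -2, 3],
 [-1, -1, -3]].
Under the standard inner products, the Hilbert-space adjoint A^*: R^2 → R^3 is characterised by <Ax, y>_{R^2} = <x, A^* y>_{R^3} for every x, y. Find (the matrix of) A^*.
A^* = A^T =
[[-3, -1],
 [-2, -1],
 [3, -3]]

For real matrices with standard dot products, the defining identity <Ax, y> = <x, A^* y> gives (Ax)^T y = x^T (A^*) y, i.e. x^T A^T y = x^T (A^*) y. Since this holds for all x, y, we must have A^* = A^T. Therefore
A^* =
[[-3, -1],
 [-2, -1],
 [3, -3]].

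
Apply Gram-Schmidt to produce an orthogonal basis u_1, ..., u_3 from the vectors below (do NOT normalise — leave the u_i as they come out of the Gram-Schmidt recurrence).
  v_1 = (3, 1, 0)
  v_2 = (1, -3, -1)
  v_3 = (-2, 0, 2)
Orthogonal basis:
  u_1 = (3, 1, 0)
  u_2 = (1, -3, -1)
  u_3 = (9/55, -27/55, 18/11)

Apply the Gram-Schmidt recurrence
  u_1 = v_1
  u_i = v_i − Σ_{j<i} ((v_i · u_j) / (u_j · u_j)) · u_j.

Step by step this gives:
  u_1 = (3, 1, 0)
  u_2 = (1, -3, -1)
  u_3 = (9/55, -27/55, 18/11)

Orthogonality check:
  u_2 · u_1 = 0 (should be 0)
  u_3 · u_1 = 0 (should be 0)
  u_3 · u_2 = 0 (should be 0)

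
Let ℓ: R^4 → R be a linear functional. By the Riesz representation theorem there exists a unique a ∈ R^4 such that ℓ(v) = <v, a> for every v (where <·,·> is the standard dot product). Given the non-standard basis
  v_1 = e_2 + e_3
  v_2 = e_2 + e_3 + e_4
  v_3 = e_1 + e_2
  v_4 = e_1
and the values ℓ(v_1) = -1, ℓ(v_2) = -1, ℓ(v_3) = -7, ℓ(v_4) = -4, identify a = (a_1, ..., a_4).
a = (-4, -3, 2, 0)

Write a = (a_1, ..., a_4) in the standard basis. For each basis vector v_i, ℓ(v_i) = <v_i, a> is a linear equation in the a_j's. Collect the n equations into a matrix system V a = ℓ, where row i of V is v_i (expressed in the standard basis). Since V is invertible (lower-triangular with 1s on the diagonal, up to permutation), solve by back-substitution:
  V =
[[0, 1, 1, 0],
 [0, 1, 1, 1],
 [1, 1, 0, 0],
 [1, 0, 0, 0]]
  V a = (-1, -1, -7, -4)
Solving gives a = (-4, -3, 2, 0).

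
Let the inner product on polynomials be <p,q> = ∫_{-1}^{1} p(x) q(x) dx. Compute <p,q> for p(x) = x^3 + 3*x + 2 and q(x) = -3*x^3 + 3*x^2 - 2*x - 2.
<p,q> = -464/35

Expand the product: p(x)·q(x) = -3*x^6 + 3*x^5 - 11*x^4 + x^3 - 10*x - 4.
∫_{-1}^{1} of each monomial x^k gives [2/(k+1) if k even, 0 if k odd]. Integrating term-by-term (or equivalently evaluating the antiderivative F(x) = -3*x^7/7 + x^6/2 - 11*x^5/5 + x^4/4 - 5*x^2 - 4*x at the endpoints):
  F(1) − F(−1) = -1523/140 − (333/140) = -464/35.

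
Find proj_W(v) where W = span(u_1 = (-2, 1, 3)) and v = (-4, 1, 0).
proj_W(v) = (-9/7, 9/14, 27/14)

Set up U = [u_1 | ... | u_1] ∈ R^(3×1). The projector onto W = col(U) is P = U (U^T U)^(-1) U^T.
Compute U^T U =
  [14],
and U^T v = (9).
Solve U^T U · c = U^T v for the coefficients: c = (9/14). The projection is proj_W(v) = U c.
Check: (v - proj_W(v)) · u_1 = 0  (should be 0).
Result: proj_W(v) = (-9/7, 9/14, 27/14).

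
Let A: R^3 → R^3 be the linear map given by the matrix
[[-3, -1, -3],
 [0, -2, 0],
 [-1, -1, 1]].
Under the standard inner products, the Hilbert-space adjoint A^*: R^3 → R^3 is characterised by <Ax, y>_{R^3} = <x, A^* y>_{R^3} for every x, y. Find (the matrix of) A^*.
A^* = A^T =
[[-3, 0, -1],
 [-1, -2, -1],
 [-3, 0, 1]]

For real matrices with standard dot products, the defining identity <Ax, y> = <x, A^* y> gives (Ax)^T y = x^T (A^*) y, i.e. x^T A^T y = x^T (A^*) y. Since this holds for all x, y, we must have A^* = A^T. Therefore
A^* =
[[-3, 0, -1],
 [-1, -2, -1],
 [-3, 0, 1]].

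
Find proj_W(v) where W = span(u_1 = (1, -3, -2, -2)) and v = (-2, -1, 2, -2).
proj_W(v) = (1/18, -1/6, -1/9, -1/9)

Set up U = [u_1 | ... | u_1] ∈ R^(4×1). The projector onto W = col(U) is P = U (U^T U)^(-1) U^T.
Compute U^T U =
  [18],
and U^T v = (1).
Solve U^T U · c = U^T v for the coefficients: c = (1/18). The projection is proj_W(v) = U c.
Check: (v - proj_W(v)) · u_1 = 0  (should be 0).
Result: proj_W(v) = (1/18, -1/6, -1/9, -1/9).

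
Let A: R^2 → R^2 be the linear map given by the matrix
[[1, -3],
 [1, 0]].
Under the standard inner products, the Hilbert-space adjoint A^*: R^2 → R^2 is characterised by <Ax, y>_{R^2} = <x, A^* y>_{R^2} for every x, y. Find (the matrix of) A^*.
A^* = A^T =
[[1, 1],
 [-3, 0]]

For real matrices with standard dot products, the defining identity <Ax, y> = <x, A^* y> gives (Ax)^T y = x^T (A^*) y, i.e. x^T A^T y = x^T (A^*) y. Since this holds for all x, y, we must have A^* = A^T. Therefore
A^* =
[[1, 1],
 [-3, 0]].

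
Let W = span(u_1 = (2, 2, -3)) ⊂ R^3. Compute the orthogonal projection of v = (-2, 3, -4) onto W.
proj_W(v) = (28/17, 28/17, -42/17)

Set up U = [u_1 | ... | u_1] ∈ R^(3×1). The projector onto W = col(U) is P = U (U^T U)^(-1) U^T.
Compute U^T U =
  [17],
and U^T v = (14).
Solve U^T U · c = U^T v for the coefficients: c = (14/17). The projection is proj_W(v) = U c.
Check: (v - proj_W(v)) · u_1 = 0  (should be 0).
Result: proj_W(v) = (28/17, 28/17, -42/17).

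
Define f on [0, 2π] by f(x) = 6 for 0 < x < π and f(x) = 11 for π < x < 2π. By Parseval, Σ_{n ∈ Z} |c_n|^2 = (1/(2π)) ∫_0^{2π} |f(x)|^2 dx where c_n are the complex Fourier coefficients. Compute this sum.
Σ |c_n|^2 = 157/2

Parseval equates the L^2 energy of f (normalised by 1/(2π)) with the ℓ^2 sum of its Fourier coefficients: (1/(2π)) ∫_0^{2π} |f|^2 = Σ |c_n|^2.
Compute the left side: (1/(2π)) [∫_0^π 6^2 dx + ∫_π^{2π} 11^2 dx] = (1/(2π)) · (36π + 121π) = (36 + 121)/2 = 157/2.
So Σ_{n ∈ Z} |c_n|^2 = 157/2.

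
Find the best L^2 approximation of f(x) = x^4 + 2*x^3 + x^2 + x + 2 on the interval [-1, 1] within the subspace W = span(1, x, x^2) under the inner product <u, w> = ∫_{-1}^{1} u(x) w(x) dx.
g(x) = 13*x^2/7 + 11*x/5 + 67/35

The best approximation g ∈ W is the orthogonal projection of f onto W. Writing g = a_0 + a_1 x + a_2 x^2, the coefficients solve the normal equations G · a = b where
  G_{ij} = <φ_i, φ_j> and b_i = <f, φ_i>, with φ_0 = 1, φ_1 = x, φ_2 = x^2.
G =
  [2, 0, 2/3]
  [0, 2/3, 0]
  [2/3, 0, 2/5],
b = (76/15, 22/15, 212/105).
Solving gives a_0 = 67/35, a_1 = 11/5, a_2 = 13/7, so
  g(x) = 13*x^2/7 + 11*x/5 + 67/35.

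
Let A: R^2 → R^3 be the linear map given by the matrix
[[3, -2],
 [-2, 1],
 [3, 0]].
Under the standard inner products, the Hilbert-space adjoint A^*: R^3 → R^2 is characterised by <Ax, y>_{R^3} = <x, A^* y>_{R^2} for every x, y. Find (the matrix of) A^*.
A^* = A^T =
[[3, -2, 3],
 [-2, 1, 0]]

For real matrices with standard dot products, the defining identity <Ax, y> = <x, A^* y> gives (Ax)^T y = x^T (A^*) y, i.e. x^T A^T y = x^T (A^*) y. Since this holds for all x, y, we must have A^* = A^T. Therefore
A^* =
[[3, -2, 3],
 [-2, 1, 0]].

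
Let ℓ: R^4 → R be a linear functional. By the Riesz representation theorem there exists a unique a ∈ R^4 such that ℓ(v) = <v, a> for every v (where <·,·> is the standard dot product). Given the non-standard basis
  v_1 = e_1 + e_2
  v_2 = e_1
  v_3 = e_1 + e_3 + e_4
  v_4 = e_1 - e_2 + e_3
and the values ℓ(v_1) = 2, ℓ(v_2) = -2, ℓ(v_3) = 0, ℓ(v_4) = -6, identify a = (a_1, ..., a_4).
a = (-2, 4, 0, 2)

Write a = (a_1, ..., a_4) in the standard basis. For each basis vector v_i, ℓ(v_i) = <v_i, a> is a linear equation in the a_j's. Collect the n equations into a matrix system V a = ℓ, where row i of V is v_i (expressed in the standard basis). Since V is invertible (lower-triangular with 1s on the diagonal, up to permutation), solve by back-substitution:
  V =
[[1, 1, 0, 0],
 [1, 0, 0, 0],
 [1, 0, 1, 1],
 [1, -1, 1, 0]]
  V a = (2, -2, 0, -6)
Solving gives a = (-2, 4, 0, 2).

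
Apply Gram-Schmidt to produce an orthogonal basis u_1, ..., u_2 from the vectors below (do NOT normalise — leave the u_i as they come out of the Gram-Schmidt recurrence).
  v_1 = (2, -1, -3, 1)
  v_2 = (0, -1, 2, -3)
Orthogonal basis:
  u_1 = (2, -1, -3, 1)
  u_2 = (16/15, -23/15, 2/5, -37/15)

Apply the Gram-Schmidt recurrence
  u_1 = v_1
  u_i = v_i − Σ_{j<i} ((v_i · u_j) / (u_j · u_j)) · u_j.

Step by step this gives:
  u_1 = (2, -1, -3, 1)
  u_2 = (16/15, -23/15, 2/5, -37/15)

Orthogonality check:
  u_2 · u_1 = 0 (should be 0)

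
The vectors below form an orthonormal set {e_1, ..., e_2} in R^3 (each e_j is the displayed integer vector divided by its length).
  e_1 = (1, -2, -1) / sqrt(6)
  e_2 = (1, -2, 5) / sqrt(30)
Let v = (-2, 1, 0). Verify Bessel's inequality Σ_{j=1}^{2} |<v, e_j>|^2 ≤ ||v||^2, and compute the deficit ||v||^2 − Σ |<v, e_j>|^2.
Σ |<v, e_j>|^2 = 16/5; ||v||^2 = 5; deficit = 9/5

Write each e_j = u_j / sqrt(<u_j, u_j>) where u_j is the displayed integer vector. Then <v, e_j> = <v, u_j> / sqrt(<u_j, u_j>), so |<v, e_j>|^2 = <v, u_j>^2 / <u_j, u_j>.
Coefficients: <v, e_1> = -4/sqrt(6), <v, e_2> = -4/sqrt(30).
Square and sum: Σ |<v, e_j>|^2 = 16/5.
Compute ||v||^2 = v·v = 5.
Deficit = 5 − 16/5 = 9/5 ≥ 0, confirming Bessel's inequality. (The deficit equals ||v − Σ <v,e_j> e_j||^2, the squared distance from v to span{e_j}.)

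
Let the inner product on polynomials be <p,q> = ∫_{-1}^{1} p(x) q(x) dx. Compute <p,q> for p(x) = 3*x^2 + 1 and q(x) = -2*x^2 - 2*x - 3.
<p,q> = -236/15

Expand the product: p(x)·q(x) = -6*x^4 - 6*x^3 - 11*x^2 - 2*x - 3.
∫_{-1}^{1} of each monomial x^k gives [2/(k+1) if k even, 0 if k odd]. Integrating term-by-term (or equivalently evaluating the antiderivative F(x) = -6*x^5/5 - 3*x^4/2 - 11*x^3/3 - x^2 - 3*x at the endpoints):
  F(1) − F(−1) = -311/30 − (161/30) = -236/15.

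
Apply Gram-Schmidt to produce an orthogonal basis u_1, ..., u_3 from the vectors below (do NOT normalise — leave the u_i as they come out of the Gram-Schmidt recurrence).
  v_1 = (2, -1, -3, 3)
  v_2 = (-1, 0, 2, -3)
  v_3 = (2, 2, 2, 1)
Orthogonal basis:
  u_1 = (2, -1, -3, 3)
  u_2 = (11/23, -17/23, -5/23, -18/23)
  u_3 = (8/3, 35/33, 53/33, 2/11)

Apply the Gram-Schmidt recurrence
  u_1 = v_1
  u_i = v_i − Σ_{j<i} ((v_i · u_j) / (u_j · u_j)) · u_j.

Step by step this gives:
  u_1 = (2, -1, -3, 3)
  u_2 = (11/23, -17/23, -5/23, -18/23)
  u_3 = (8/3, 35/33, 53/33, 2/11)

Orthogonality check:
  u_2 · u_1 = 0 (should be 0)
  u_3 · u_1 = 0 (should be 0)
  u_3 · u_2 = 0 (should be 0)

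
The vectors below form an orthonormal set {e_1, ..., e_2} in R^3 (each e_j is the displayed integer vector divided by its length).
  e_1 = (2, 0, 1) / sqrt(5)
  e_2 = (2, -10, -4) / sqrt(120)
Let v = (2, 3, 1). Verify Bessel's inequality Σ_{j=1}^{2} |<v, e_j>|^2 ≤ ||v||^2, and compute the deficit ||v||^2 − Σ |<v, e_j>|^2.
Σ |<v, e_j>|^2 = 25/2; ||v||^2 = 14; deficit = 3/2

Write each e_j = u_j / sqrt(<u_j, u_j>) where u_j is the displayed integer vector. Then <v, e_j> = <v, u_j> / sqrt(<u_j, u_j>), so |<v, e_j>|^2 = <v, u_j>^2 / <u_j, u_j>.
Coefficients: <v, e_1> = 5/sqrt(5), <v, e_2> = -30/sqrt(120).
Square and sum: Σ |<v, e_j>|^2 = 25/2.
Compute ||v||^2 = v·v = 14.
Deficit = 14 − 25/2 = 3/2 ≥ 0, confirming Bessel's inequality. (The deficit equals ||v − Σ <v,e_j> e_j||^2, the squared distance from v to span{e_j}.)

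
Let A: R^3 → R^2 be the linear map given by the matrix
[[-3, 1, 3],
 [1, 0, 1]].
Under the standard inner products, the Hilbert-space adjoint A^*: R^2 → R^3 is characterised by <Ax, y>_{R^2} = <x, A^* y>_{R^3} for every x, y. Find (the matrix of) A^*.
A^* = A^T =
[[-3, 1],
 [1, 0],
 [3, 1]]

For real matrices with standard dot products, the defining identity <Ax, y> = <x, A^* y> gives (Ax)^T y = x^T (A^*) y, i.e. x^T A^T y = x^T (A^*) y. Since this holds for all x, y, we must have A^* = A^T. Therefore
A^* =
[[-3, 1],
 [1, 0],
 [3, 1]].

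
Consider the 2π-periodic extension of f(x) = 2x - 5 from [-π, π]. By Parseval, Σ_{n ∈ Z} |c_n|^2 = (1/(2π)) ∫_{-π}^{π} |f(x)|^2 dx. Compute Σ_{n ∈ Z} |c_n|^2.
Σ |c_n|^2 = 4π^2/3 + 25

Expand and integrate term by term over [-π, π]:
  ∫ (2x)^2 dx = 4·(2π^3/3); ∫ 2·2·(-5)·x dx = 0 (odd integrand); ∫ (-5)^2 dx = 25·2π.
So (1/(2π)) ∫_{-π}^{π} (2x - 5)^2 dx = 4π^2/3 + 25 = 4π^2/3 + 25.
Parseval ⇒ Σ |c_n|^2 = 4π^2/3 + 25.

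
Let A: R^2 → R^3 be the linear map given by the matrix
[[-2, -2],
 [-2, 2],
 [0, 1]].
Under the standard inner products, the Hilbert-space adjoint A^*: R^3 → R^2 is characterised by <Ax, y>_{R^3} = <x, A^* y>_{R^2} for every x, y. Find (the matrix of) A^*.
A^* = A^T =
[[-2, -2, 0],
 [-2, 2, 1]]

For real matrices with standard dot products, the defining identity <Ax, y> = <x, A^* y> gives (Ax)^T y = x^T (A^*) y, i.e. x^T A^T y = x^T (A^*) y. Since this holds for all x, y, we must have A^* = A^T. Therefore
A^* =
[[-2, -2, 0],
 [-2, 2, 1]].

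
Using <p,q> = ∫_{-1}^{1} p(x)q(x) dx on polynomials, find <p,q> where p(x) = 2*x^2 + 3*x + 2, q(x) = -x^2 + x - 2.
<p,q> = -54/5

Expand the product: p(x)·q(x) = -2*x^4 - x^3 - 3*x^2 - 4*x - 4.
∫_{-1}^{1} of each monomial x^k gives [2/(k+1) if k even, 0 if k odd]. Integrating term-by-term (or equivalently evaluating the antiderivative F(x) = -2*x^5/5 - x^4/4 - x^3 - 2*x^2 - 4*x at the endpoints):
  F(1) − F(−1) = -153/20 − (63/20) = -54/5.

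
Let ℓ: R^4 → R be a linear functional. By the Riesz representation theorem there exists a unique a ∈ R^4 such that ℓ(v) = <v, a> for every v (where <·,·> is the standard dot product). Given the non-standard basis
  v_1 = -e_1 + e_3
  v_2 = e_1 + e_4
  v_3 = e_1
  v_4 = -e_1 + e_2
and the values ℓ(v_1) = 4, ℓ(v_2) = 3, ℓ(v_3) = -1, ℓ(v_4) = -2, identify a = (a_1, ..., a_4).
a = (-1, -3, 3, 4)

Write a = (a_1, ..., a_4) in the standard basis. For each basis vector v_i, ℓ(v_i) = <v_i, a> is a linear equation in the a_j's. Collect the n equations into a matrix system V a = ℓ, where row i of V is v_i (expressed in the standard basis). Since V is invertible (lower-triangular with 1s on the diagonal, up to permutation), solve by back-substitution:
  V =
[[-1, 0, 1, 0],
 [1, 0, 0, 1],
 [1, 0, 0, 0],
 [-1, 1, 0, 0]]
  V a = (4, 3, -1, -2)
Solving gives a = (-1, -3, 3, 4).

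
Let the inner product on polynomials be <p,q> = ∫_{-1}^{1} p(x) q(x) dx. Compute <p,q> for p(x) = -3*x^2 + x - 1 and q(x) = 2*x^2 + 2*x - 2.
<p,q> = 28/5

Expand the product: p(x)·q(x) = -6*x^4 - 4*x^3 + 6*x^2 - 4*x + 2.
∫_{-1}^{1} of each monomial x^k gives [2/(k+1) if k even, 0 if k odd]. Integrating term-by-term (or equivalently evaluating the antiderivative F(x) = -6*x^5/5 - x^4 + 2*x^3 - 2*x^2 + 2*x at the endpoints):
  F(1) − F(−1) = -1/5 − (-29/5) = 28/5.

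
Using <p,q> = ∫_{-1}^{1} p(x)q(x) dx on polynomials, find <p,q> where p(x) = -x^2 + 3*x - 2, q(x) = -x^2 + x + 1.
<p,q> = -14/15

Expand the product: p(x)·q(x) = x^4 - 4*x^3 + 4*x^2 + x - 2.
∫_{-1}^{1} of each monomial x^k gives [2/(k+1) if k even, 0 if k odd]. Integrating term-by-term (or equivalently evaluating the antiderivative F(x) = x^5/5 - x^4 + 4*x^3/3 + x^2/2 - 2*x at the endpoints):
  F(1) − F(−1) = -29/30 − (-1/30) = -14/15.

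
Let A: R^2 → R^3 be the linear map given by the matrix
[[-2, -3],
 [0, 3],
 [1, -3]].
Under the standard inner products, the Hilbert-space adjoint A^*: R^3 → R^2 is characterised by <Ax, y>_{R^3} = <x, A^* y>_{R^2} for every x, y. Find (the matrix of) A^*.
A^* = A^T =
[[-2, 0, 1],
 [-3, 3, -3]]

For real matrices with standard dot products, the defining identity <Ax, y> = <x, A^* y> gives (Ax)^T y = x^T (A^*) y, i.e. x^T A^T y = x^T (A^*) y. Since this holds for all x, y, we must have A^* = A^T. Therefore
A^* =
[[-2, 0, 1],
 [-3, 3, -3]].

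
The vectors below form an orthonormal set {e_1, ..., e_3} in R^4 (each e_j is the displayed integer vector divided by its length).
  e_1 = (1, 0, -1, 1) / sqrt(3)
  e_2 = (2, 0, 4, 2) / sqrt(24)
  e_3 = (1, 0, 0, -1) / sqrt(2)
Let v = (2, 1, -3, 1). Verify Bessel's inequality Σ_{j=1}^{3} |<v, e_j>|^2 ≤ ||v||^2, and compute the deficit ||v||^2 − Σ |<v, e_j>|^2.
Σ |<v, e_j>|^2 = 14; ||v||^2 = 15; deficit = 1

Write each e_j = u_j / sqrt(<u_j, u_j>) where u_j is the displayed integer vector. Then <v, e_j> = <v, u_j> / sqrt(<u_j, u_j>), so |<v, e_j>|^2 = <v, u_j>^2 / <u_j, u_j>.
Coefficients: <v, e_1> = 6/sqrt(3), <v, e_2> = -6/sqrt(24), <v, e_3> = 1/sqrt(2).
Square and sum: Σ |<v, e_j>|^2 = 14.
Compute ||v||^2 = v·v = 15.
Deficit = 15 − 14 = 1 ≥ 0, confirming Bessel's inequality. (The deficit equals ||v − Σ <v,e_j> e_j||^2, the squared distance from v to span{e_j}.)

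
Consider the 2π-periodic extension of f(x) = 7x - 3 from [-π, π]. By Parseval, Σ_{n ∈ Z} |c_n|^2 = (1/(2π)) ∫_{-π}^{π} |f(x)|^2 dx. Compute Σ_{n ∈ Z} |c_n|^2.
Σ |c_n|^2 = 49π^2/3 + 9

Expand and integrate term by term over [-π, π]:
  ∫ (7x)^2 dx = 49·(2π^3/3); ∫ 2·7·(-3)·x dx = 0 (odd integrand); ∫ (-3)^2 dx = 9·2π.
So (1/(2π)) ∫_{-π}^{π} (7x - 3)^2 dx = 49π^2/3 + 9 = 49π^2/3 + 9.
Parseval ⇒ Σ |c_n|^2 = 49π^2/3 + 9.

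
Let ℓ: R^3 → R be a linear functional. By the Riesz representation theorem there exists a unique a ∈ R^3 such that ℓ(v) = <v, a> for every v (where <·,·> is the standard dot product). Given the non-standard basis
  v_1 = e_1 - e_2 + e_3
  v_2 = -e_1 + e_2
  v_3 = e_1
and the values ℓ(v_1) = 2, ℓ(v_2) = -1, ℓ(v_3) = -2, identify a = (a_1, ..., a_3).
a = (-2, -3, 1)

Write a = (a_1, ..., a_3) in the standard basis. For each basis vector v_i, ℓ(v_i) = <v_i, a> is a linear equation in the a_j's. Collect the n equations into a matrix system V a = ℓ, where row i of V is v_i (expressed in the standard basis). Since V is invertible (lower-triangular with 1s on the diagonal, up to permutation), solve by back-substitution:
  V =
[[1, -1, 1],
 [-1, 1, 0],
 [1, 0, 0]]
  V a = (2, -1, -2)
Solving gives a = (-2, -3, 1).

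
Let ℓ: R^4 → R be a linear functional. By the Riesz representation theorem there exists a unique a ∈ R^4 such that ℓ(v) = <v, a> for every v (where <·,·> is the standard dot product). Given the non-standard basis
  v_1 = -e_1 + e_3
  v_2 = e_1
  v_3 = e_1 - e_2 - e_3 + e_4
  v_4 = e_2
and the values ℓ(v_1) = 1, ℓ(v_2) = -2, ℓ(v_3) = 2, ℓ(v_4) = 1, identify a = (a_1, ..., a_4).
a = (-2, 1, -1, 4)

Write a = (a_1, ..., a_4) in the standard basis. For each basis vector v_i, ℓ(v_i) = <v_i, a> is a linear equation in the a_j's. Collect the n equations into a matrix system V a = ℓ, where row i of V is v_i (expressed in the standard basis). Since V is invertible (lower-triangular with 1s on the diagonal, up to permutation), solve by back-substitution:
  V =
[[-1, 0, 1, 0],
 [1, 0, 0, 0],
 [1, -1, -1, 1],
 [0, 1, 0, 0]]
  V a = (1, -2, 2, 1)
Solving gives a = (-2, 1, -1, 4).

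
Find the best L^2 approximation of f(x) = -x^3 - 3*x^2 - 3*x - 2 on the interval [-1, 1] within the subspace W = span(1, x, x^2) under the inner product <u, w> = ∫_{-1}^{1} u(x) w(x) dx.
g(x) = -3*x^2 - 18*x/5 - 2

The best approximation g ∈ W is the orthogonal projection of f onto W. Writing g = a_0 + a_1 x + a_2 x^2, the coefficients solve the normal equations G · a = b where
  G_{ij} = <φ_i, φ_j> and b_i = <f, φ_i>, with φ_0 = 1, φ_1 = x, φ_2 = x^2.
G =
  [2, 0, 2/3]
  [0, 2/3, 0]
  [2/3, 0, 2/5],
b = (-6, -12/5, -38/15).
Solving gives a_0 = -2, a_1 = -18/5, a_2 = -3, so
  g(x) = -3*x^2 - 18*x/5 - 2.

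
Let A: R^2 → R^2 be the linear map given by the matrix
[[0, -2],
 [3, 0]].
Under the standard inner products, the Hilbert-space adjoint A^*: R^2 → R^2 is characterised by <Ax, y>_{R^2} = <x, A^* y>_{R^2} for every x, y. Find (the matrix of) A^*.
A^* = A^T =
[[0, 3],
 [-2, 0]]

For real matrices with standard dot products, the defining identity <Ax, y> = <x, A^* y> gives (Ax)^T y = x^T (A^*) y, i.e. x^T A^T y = x^T (A^*) y. Since this holds for all x, y, we must have A^* = A^T. Therefore
A^* =
[[0, 3],
 [-2, 0]].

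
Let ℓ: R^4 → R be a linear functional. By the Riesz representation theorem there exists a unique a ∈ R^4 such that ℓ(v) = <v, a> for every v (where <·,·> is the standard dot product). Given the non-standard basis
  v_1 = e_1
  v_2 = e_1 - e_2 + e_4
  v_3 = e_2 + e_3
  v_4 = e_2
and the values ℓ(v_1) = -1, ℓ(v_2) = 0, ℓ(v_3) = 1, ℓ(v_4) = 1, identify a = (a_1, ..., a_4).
a = (-1, 1, 0, 2)

Write a = (a_1, ..., a_4) in the standard basis. For each basis vector v_i, ℓ(v_i) = <v_i, a> is a linear equation in the a_j's. Collect the n equations into a matrix system V a = ℓ, where row i of V is v_i (expressed in the standard basis). Since V is invertible (lower-triangular with 1s on the diagonal, up to permutation), solve by back-substitution:
  V =
[[1, 0, 0, 0],
 [1, -1, 0, 1],
 [0, 1, 1, 0],
 [0, 1, 0, 0]]
  V a = (-1, 0, 1, 1)
Solving gives a = (-1, 1, 0, 2).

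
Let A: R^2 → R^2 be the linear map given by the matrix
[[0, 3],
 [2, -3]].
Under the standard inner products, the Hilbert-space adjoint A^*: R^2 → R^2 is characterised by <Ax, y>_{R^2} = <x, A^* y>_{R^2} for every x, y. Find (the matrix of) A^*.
A^* = A^T =
[[0, 2],
 [3, -3]]

For real matrices with standard dot products, the defining identity <Ax, y> = <x, A^* y> gives (Ax)^T y = x^T (A^*) y, i.e. x^T A^T y = x^T (A^*) y. Since this holds for all x, y, we must have A^* = A^T. Therefore
A^* =
[[0, 2],
 [3, -3]].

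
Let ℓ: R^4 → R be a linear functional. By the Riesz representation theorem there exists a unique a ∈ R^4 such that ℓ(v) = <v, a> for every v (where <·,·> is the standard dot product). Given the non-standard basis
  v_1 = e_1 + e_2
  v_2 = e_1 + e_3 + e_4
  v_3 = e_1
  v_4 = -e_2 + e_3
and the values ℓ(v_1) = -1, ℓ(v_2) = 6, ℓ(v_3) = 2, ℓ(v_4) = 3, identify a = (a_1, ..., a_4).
a = (2, -3, 0, 4)

Write a = (a_1, ..., a_4) in the standard basis. For each basis vector v_i, ℓ(v_i) = <v_i, a> is a linear equation in the a_j's. Collect the n equations into a matrix system V a = ℓ, where row i of V is v_i (expressed in the standard basis). Since V is invertible (lower-triangular with 1s on the diagonal, up to permutation), solve by back-substitution:
  V =
[[1, 1, 0, 0],
 [1, 0, 1, 1],
 [1, 0, 0, 0],
 [0, -1, 1, 0]]
  V a = (-1, 6, 2, 3)
Solving gives a = (2, -3, 0, 4).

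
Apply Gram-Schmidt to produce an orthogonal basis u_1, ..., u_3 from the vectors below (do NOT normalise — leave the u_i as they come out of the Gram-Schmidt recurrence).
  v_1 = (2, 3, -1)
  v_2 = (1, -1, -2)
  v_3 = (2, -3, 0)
Orthogonal basis:
  u_1 = (2, 3, -1)
  u_2 = (6/7, -17/14, -27/14)
  u_3 = (161/83, -69/83, 115/83)

Apply the Gram-Schmidt recurrence
  u_1 = v_1
  u_i = v_i − Σ_{j<i} ((v_i · u_j) / (u_j · u_j)) · u_j.

Step by step this gives:
  u_1 = (2, 3, -1)
  u_2 = (6/7, -17/14, -27/14)
  u_3 = (161/83, -69/83, 115/83)

Orthogonality check:
  u_2 · u_1 = 0 (should be 0)
  u_3 · u_1 = 0 (should be 0)
  u_3 · u_2 = 0 (should be 0)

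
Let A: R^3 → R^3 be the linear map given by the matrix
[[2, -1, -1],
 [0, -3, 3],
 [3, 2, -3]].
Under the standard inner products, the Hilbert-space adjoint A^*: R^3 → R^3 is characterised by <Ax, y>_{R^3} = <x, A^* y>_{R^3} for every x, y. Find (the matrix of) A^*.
A^* = A^T =
[[2, 0, 3],
 [-1, -3, 2],
 [-1, 3, -3]]

For real matrices with standard dot products, the defining identity <Ax, y> = <x, A^* y> gives (Ax)^T y = x^T (A^*) y, i.e. x^T A^T y = x^T (A^*) y. Since this holds for all x, y, we must have A^* = A^T. Therefore
A^* =
[[2, 0, 3],
 [-1, -3, 2],
 [-1, 3, -3]].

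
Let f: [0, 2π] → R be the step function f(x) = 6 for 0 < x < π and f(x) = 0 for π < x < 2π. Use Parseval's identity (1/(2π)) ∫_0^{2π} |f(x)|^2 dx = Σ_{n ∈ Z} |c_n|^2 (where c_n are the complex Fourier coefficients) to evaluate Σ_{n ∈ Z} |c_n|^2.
Σ |c_n|^2 = 18

Parseval equates the L^2 energy of f (normalised by 1/(2π)) with the ℓ^2 sum of its Fourier coefficients: (1/(2π)) ∫_0^{2π} |f|^2 = Σ |c_n|^2.
Compute the left side: (1/(2π)) [∫_0^π 6^2 dx + ∫_π^{2π} 0^2 dx] = (1/(2π)) · (36π + 0π) = (36 + 0)/2 = 18.
So Σ_{n ∈ Z} |c_n|^2 = 18.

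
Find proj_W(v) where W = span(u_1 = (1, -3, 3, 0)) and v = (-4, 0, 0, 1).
proj_W(v) = (-4/19, 12/19, -12/19, 0)

Set up U = [u_1 | ... | u_1] ∈ R^(4×1). The projector onto W = col(U) is P = U (U^T U)^(-1) U^T.
Compute U^T U =
  [19],
and U^T v = (-4).
Solve U^T U · c = U^T v for the coefficients: c = (-4/19). The projection is proj_W(v) = U c.
Check: (v - proj_W(v)) · u_1 = 0  (should be 0).
Result: proj_W(v) = (-4/19, 12/19, -12/19, 0).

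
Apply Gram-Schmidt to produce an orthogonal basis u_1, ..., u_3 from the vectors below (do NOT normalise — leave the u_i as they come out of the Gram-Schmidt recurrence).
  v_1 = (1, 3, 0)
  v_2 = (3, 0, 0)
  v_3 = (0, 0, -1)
Orthogonal basis:
  u_1 = (1, 3, 0)
  u_2 = (27/10, -9/10, 0)
  u_3 = (0, 0, -1)

Apply the Gram-Schmidt recurrence
  u_1 = v_1
  u_i = v_i − Σ_{j<i} ((v_i · u_j) / (u_j · u_j)) · u_j.

Step by step this gives:
  u_1 = (1, 3, 0)
  u_2 = (27/10, -9/10, 0)
  u_3 = (0, 0, -1)

Orthogonality check:
  u_2 · u_1 = 0 (should be 0)
  u_3 · u_1 = 0 (should be 0)
  u_3 · u_2 = 0 (should be 0)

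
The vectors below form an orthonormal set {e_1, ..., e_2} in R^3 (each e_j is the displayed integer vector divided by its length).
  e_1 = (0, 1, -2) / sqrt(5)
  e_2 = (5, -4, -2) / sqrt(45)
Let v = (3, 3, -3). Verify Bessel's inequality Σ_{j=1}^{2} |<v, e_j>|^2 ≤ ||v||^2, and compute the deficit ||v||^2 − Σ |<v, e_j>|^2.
Σ |<v, e_j>|^2 = 18; ||v||^2 = 27; deficit = 9

Write each e_j = u_j / sqrt(<u_j, u_j>) where u_j is the displayed integer vector. Then <v, e_j> = <v, u_j> / sqrt(<u_j, u_j>), so |<v, e_j>|^2 = <v, u_j>^2 / <u_j, u_j>.
Coefficients: <v, e_1> = 9/sqrt(5), <v, e_2> = 9/sqrt(45).
Square and sum: Σ |<v, e_j>|^2 = 18.
Compute ||v||^2 = v·v = 27.
Deficit = 27 − 18 = 9 ≥ 0, confirming Bessel's inequality. (The deficit equals ||v − Σ <v,e_j> e_j||^2, the squared distance from v to span{e_j}.)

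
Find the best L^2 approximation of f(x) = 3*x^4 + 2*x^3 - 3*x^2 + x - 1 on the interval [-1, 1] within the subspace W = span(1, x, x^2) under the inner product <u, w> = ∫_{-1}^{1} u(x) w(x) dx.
g(x) = -3*x^2/7 + 11*x/5 - 44/35

The best approximation g ∈ W is the orthogonal projection of f onto W. Writing g = a_0 + a_1 x + a_2 x^2, the coefficients solve the normal equations G · a = b where
  G_{ij} = <φ_i, φ_j> and b_i = <f, φ_i>, with φ_0 = 1, φ_1 = x, φ_2 = x^2.
G =
  [2, 0, 2/3]
  [0, 2/3, 0]
  [2/3, 0, 2/5],
b = (-14/5, 22/15, -106/105).
Solving gives a_0 = -44/35, a_1 = 11/5, a_2 = -3/7, so
  g(x) = -3*x^2/7 + 11*x/5 - 44/35.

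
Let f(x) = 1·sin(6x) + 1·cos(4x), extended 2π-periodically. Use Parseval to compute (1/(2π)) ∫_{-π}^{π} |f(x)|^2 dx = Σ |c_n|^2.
Σ |c_n|^2 = 1

Expand |f|^2 and use orthogonality of {sin(nx), cos(mx)} on [-π, π]:
  ∫_{-π}^{π} sin(nx)^2 dx = π, ∫ cos(mx)^2 dx = π, and cross terms integrate to 0.
So ∫_{-π}^{π} f(x)^2 dx = 1^2 · π + 1^2 · π = (1 + 1)π.
Divide by 2π: (1 + 1)/2 = 1.
By Parseval, this equals Σ |c_n|^2.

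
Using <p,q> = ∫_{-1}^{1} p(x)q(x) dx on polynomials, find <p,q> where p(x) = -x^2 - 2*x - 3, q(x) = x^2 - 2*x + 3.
<p,q> = -296/15

Expand the product: p(x)·q(x) = -x^4 - 2*x^2 - 9.
∫_{-1}^{1} of each monomial x^k gives [2/(k+1) if k even, 0 if k odd]. Integrating term-by-term (or equivalently evaluating the antiderivative F(x) = -x^5/5 - 2*x^3/3 - 9*x at the endpoints):
  F(1) − F(−1) = -148/15 − (148/15) = -296/15.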